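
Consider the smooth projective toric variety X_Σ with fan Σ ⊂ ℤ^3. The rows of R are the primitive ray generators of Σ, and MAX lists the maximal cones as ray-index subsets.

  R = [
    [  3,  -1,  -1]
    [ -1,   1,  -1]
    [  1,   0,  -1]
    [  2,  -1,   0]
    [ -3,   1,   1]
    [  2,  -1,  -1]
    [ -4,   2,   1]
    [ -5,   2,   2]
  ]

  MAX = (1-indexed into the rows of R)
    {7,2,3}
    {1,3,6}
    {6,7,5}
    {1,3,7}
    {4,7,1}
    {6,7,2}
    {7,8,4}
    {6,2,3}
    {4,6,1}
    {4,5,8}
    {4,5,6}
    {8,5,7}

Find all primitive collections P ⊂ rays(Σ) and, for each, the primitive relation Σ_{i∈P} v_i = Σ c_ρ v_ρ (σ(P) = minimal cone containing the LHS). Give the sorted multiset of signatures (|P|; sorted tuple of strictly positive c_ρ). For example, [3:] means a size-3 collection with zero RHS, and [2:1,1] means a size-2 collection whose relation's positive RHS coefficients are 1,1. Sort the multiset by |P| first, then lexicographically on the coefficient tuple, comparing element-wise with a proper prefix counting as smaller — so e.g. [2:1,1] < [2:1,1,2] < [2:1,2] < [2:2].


14 collections generate NE(X_Σ); each relation:

  • {1,5}:  v_{1} + v_{5} = 0  so sig = [2:]
  • {2,4}:  v_{2} + v_{4} = v_{3}  so sig = [2:1]
  • {3,4}:  v_{3} + v_{4} = v_{1}  so sig = [2:1]
  • {3,8}:  v_{3} + v_{8} = v_{7}  so sig = [2:1]
  • {6,8}:  v_{6} + v_{8} = v_{5}  so sig = [2:1]
  • {1,8}:  v_{1} + v_{8} = v_{4} + v_{7}  so sig = [2:1,1]
  • {3,5}:  v_{3} + v_{5} = v_{6} + v_{7}  so sig = [2:1,1]
  • {2,8}:  v_{2} + v_{8} = v_{6} + 2·v_{7}  so sig = [2:1,2]
  • {1,2}:  v_{1} + v_{2} = 2·v_{3}  so sig = [2:2]
  • {2,5}:  v_{2} + v_{5} = 2·v_{6} + 2·v_{7}  so sig = [2:2,2]
  • {4,6,7}:  v_{4} + v_{6} + v_{7} = 0  so sig = [3:]
  • {1,6,7}:  v_{1} + v_{6} + v_{7} = v_{3}  so sig = [3:1]
  • {3,6,7}:  v_{3} + v_{6} + v_{7} = v_{2}  so sig = [3:1]
  • {4,5,7}:  v_{4} + v_{5} + v_{7} = v_{8}  so sig = [3:1]

Sorted signature multiset PRS(X):
    |P|=2: 10 collections, coeffs (), (1), (1), (1), (1), (1,1), (1,1), (1,2), (2), (2,2)
    |P|=3: 4 collections, coeffs (), (1), (1), (1)


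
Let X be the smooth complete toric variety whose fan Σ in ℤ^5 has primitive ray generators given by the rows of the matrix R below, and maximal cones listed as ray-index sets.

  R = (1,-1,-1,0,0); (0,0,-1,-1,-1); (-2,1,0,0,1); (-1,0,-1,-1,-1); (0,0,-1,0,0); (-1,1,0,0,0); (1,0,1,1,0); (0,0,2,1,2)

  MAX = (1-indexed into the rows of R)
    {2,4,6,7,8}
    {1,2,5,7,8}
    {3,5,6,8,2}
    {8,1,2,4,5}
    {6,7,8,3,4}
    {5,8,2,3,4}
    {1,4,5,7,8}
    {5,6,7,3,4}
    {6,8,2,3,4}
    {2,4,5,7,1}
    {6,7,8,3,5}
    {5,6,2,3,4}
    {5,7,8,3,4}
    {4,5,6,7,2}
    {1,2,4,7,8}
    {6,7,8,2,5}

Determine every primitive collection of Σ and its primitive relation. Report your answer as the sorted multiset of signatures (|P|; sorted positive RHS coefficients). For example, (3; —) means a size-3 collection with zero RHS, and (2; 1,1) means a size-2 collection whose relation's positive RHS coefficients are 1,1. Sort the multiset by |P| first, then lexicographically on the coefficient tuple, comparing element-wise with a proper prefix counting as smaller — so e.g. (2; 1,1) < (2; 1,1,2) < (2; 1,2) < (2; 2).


|primitive collections| = 5. Relations:

  P={1,6}:  v_{1} + v_{6} = v_{5}  ⟹  sig = (2; 1)
  P={1,3}:  v_{1} + v_{3} = v_{4} + 2·v_{5} + v_{8}  ⟹  sig = (2; 1,1,2)
  P={2,3,7}:  v_{2} + v_{3} + v_{7} = v_{6}  ⟹  sig = (3; 1)
  P={4,5,6,8}:  v_{4} + v_{5} + v_{6} + v_{8} = v_{3}  ⟹  sig = (4; 1)
  P={2,4,5,7,8}:  v_{2} + v_{4} + v_{5} + v_{7} + v_{8} = 0  ⟹  sig = (5; —)

Signatures (|P|; sorted positive RHS coefficients), sorted:
    |P|=2: 2 collections, coeffs (1), (1,1,2)
    |P|=3: 1 collection, coeffs (1)
    |P|=4: 1 collection, coeffs (1)
    |P|=5: 1 collection, coeffs ()


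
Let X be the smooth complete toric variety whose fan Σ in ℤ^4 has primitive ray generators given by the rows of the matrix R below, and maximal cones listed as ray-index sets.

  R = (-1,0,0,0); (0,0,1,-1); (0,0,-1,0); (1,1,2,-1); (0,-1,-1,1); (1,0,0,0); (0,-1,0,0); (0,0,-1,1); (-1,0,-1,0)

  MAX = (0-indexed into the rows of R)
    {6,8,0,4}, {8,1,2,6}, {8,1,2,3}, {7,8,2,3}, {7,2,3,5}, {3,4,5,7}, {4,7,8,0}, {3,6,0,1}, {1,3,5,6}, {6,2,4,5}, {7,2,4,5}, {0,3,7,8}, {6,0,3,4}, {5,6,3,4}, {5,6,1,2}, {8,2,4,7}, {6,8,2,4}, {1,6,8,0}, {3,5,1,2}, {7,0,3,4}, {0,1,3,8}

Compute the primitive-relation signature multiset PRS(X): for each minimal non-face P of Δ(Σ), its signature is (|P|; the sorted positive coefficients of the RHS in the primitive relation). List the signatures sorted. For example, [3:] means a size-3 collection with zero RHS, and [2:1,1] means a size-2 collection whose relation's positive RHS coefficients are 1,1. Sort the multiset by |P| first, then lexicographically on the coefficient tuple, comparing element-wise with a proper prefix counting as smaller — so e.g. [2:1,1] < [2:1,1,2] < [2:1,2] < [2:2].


10 minimal non-faces of Δ(Σ) (on 9 rays):

  {0,5}:  v_{0} + v_{5} = 0 — sig = [2:]
  {1,7}:  v_{1} + v_{7} = 0 — sig = [2:]
  {0,2}:  v_{0} + v_{2} = v_{8} — sig = [2:1]
  {1,4}:  v_{1} + v_{4} = v_{6} — sig = [2:1]
  {5,8}:  v_{5} + v_{8} = v_{2} — sig = [2:1]
  {6,7}:  v_{6} + v_{7} = v_{4} — sig = [2:1]
  {3,4,8}:  v_{3} + v_{4} + v_{8} = 0 — sig = [3:]
  {2,3,4}:  v_{2} + v_{3} + v_{4} = v_{5} — sig = [3:1]
  {3,6,8}:  v_{3} + v_{6} + v_{8} = v_{1} — sig = [3:1]
  {2,3,6}:  v_{2} + v_{3} + v_{6} = v_{1} + v_{5} — sig = [3:1,1]

Hence PRS(X_Σ) =
{ [2:] ×2,  [2:1] ×4,  [3:],  [3:1] ×2,  [3:1,1] }


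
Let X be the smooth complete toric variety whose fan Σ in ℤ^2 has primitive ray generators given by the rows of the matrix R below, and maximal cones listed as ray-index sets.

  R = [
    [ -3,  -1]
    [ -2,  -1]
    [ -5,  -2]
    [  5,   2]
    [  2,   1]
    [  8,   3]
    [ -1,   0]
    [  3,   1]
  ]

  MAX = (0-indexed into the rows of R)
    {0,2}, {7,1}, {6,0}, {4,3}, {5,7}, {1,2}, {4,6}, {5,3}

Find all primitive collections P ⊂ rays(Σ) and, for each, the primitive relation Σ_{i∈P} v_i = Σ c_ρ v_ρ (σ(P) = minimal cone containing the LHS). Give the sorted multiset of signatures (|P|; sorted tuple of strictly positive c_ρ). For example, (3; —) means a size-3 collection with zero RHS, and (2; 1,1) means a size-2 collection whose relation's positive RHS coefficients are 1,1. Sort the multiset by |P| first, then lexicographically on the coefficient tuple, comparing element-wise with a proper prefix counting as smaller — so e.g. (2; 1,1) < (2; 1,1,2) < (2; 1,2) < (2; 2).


20 minimal non-faces of Δ(Σ) (on 8 rays):

  P={0,7}:  v_{0} + v_{7} = 0  →  sig = (2; —)
  P={1,4}:  v_{1} + v_{4} = 0  →  sig = (2; —)
  P={2,3}:  v_{2} + v_{3} = 0  →  sig = (2; —)
  P={0,1}:  v_{0} + v_{1} = v_{2}  →  sig = (2; 1)
  P={0,3}:  v_{0} + v_{3} = v_{4}  →  sig = (2; 1)
  P={0,4}:  v_{0} + v_{4} = v_{6}  →  sig = (2; 1)
  P={0,5}:  v_{0} + v_{5} = v_{3}  →  sig = (2; 1)
  P={1,3}:  v_{1} + v_{3} = v_{7}  →  sig = (2; 1)
  P={1,6}:  v_{1} + v_{6} = v_{0}  →  sig = (2; 1)
  P={2,4}:  v_{2} + v_{4} = v_{0}  →  sig = (2; 1)
  P={2,5}:  v_{2} + v_{5} = v_{7}  →  sig = (2; 1)
  P={2,7}:  v_{2} + v_{7} = v_{1}  →  sig = (2; 1)
  P={3,7}:  v_{3} + v_{7} = v_{5}  →  sig = (2; 1)
  P={4,7}:  v_{4} + v_{7} = v_{3}  →  sig = (2; 1)
  P={6,7}:  v_{6} + v_{7} = v_{4}  →  sig = (2; 1)
  P={5,6}:  v_{5} + v_{6} = v_{3} + v_{4}  →  sig = (2; 1,1)
  P={1,5}:  v_{1} + v_{5} = 2·v_{7}  →  sig = (2; 2)
  P={2,6}:  v_{2} + v_{6} = 2·v_{0}  →  sig = (2; 2)
  P={3,6}:  v_{3} + v_{6} = 2·v_{4}  →  sig = (2; 2)
  P={4,5}:  v_{4} + v_{5} = 2·v_{3}  →  sig = (2; 2)

Sorted signature multiset PRS(X):
{ (2; —) ×3,  (2; 1) ×12,  (2; 1,1),  (2; 2) ×4 }


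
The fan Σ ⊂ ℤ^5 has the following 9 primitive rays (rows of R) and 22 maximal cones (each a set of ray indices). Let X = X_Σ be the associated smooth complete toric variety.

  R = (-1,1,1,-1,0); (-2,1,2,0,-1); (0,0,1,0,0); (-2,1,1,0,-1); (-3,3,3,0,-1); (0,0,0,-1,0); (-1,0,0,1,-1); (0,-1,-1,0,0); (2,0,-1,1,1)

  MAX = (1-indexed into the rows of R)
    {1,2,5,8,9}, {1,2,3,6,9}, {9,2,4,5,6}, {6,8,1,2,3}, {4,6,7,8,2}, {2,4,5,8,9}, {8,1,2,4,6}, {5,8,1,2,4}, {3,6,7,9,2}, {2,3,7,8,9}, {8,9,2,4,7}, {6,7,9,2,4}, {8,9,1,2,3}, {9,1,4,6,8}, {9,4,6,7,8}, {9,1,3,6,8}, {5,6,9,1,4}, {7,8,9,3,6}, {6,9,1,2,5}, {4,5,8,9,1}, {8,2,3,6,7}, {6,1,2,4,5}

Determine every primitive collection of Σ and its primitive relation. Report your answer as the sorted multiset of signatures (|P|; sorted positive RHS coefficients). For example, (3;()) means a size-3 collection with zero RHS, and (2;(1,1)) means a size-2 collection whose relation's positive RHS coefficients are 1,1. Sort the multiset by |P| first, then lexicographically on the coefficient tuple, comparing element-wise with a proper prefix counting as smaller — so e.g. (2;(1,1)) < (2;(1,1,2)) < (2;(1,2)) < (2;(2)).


|primitive collections| = 7. Relations:

  P={1,7}:  v_{1} + v_{7} = v_{4} — sig = (2;(1))
  P={3,4}:  v_{3} + v_{4} = v_{2} — sig = (2;(1))
  P={3,5}:  v_{3} + v_{5} = v_{1} + 2·v_{2} + v_{9} — sig = (2;(1,1,2))
  P={5,7}:  v_{5} + v_{7} = v_{2} + 2·v_{4} + v_{9} — sig = (2;(1,1,2))
  P={5,6,8}:  v_{5} + v_{6} + v_{8} = v_{1} + v_{4} — sig = (3;(1,1))
  P={2,6,8,9}:  v_{2} + v_{6} + v_{8} + v_{9} = 0 — sig = (4;())
  P={1,2,4,9}:  v_{1} + v_{2} + v_{4} + v_{9} = v_{5} — sig = (4;(1))

Sorted signature multiset PRS(X):
{ (2;(1)) ×2,  (2;(1,1,2)) ×2,  (3;(1,1)),  (4;()),  (4;(1)) }


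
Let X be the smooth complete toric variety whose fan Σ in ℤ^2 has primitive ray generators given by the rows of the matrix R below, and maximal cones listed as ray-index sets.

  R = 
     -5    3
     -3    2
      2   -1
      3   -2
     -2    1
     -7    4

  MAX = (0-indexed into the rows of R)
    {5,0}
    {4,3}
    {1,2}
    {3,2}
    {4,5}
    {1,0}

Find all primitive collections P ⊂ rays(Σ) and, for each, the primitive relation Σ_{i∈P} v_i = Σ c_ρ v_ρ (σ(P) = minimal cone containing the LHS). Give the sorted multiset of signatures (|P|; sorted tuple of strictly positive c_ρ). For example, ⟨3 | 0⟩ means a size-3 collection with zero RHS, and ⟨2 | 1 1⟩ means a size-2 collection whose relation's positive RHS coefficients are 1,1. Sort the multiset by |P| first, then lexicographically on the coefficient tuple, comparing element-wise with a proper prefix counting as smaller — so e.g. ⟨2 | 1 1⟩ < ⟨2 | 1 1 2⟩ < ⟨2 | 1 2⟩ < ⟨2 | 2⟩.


The 9 primitive collections of Σ (r=6, n=2):

  P={1,3}:  v_{1} + v_{3} = 0  so sig = ⟨2 | 0⟩
  P={2,4}:  v_{2} + v_{4} = 0  so sig = ⟨2 | 0⟩
  P={0,2}:  v_{0} + v_{2} = v_{1}  so sig = ⟨2 | 1⟩
  P={0,3}:  v_{0} + v_{3} = v_{4}  so sig = ⟨2 | 1⟩
  P={0,4}:  v_{0} + v_{4} = v_{5}  so sig = ⟨2 | 1⟩
  P={1,4}:  v_{1} + v_{4} = v_{0}  so sig = ⟨2 | 1⟩
  P={2,5}:  v_{2} + v_{5} = v_{0}  so sig = ⟨2 | 1⟩
  P={1,5}:  v_{1} + v_{5} = 2·v_{0}  so sig = ⟨2 | 2⟩
  P={3,5}:  v_{3} + v_{5} = 2·v_{4}  so sig = ⟨2 | 2⟩

Signatures (|P|; sorted positive RHS coefficients), sorted:
[⟨2 | 0⟩, ⟨2 | 0⟩, ⟨2 | 1⟩, ⟨2 | 1⟩, ⟨2 | 1⟩, ⟨2 | 1⟩, ⟨2 | 1⟩, ⟨2 | 2⟩, ⟨2 | 2⟩]


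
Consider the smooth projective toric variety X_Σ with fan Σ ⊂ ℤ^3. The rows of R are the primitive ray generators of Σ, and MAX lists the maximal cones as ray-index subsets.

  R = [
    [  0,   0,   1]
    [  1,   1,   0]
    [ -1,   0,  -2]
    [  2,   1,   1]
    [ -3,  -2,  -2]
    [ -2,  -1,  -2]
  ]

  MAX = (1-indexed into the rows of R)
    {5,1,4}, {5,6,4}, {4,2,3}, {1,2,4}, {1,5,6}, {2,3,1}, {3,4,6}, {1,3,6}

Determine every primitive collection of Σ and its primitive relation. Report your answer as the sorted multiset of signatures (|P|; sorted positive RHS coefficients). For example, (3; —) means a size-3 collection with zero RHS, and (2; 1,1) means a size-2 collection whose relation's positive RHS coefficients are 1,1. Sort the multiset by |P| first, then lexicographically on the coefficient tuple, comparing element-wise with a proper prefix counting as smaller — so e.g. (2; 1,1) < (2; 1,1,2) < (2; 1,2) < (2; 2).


The 5 primitive collections of Σ (r=6, n=3):

  P = {2,5}:  v_{2} + v_{5} = v_{6} — sig = (2; 1)
  P = {2,6}:  v_{2} + v_{6} = v_{3} — sig = (2; 1)
  P = {3,5}:  v_{3} + v_{5} = 2·v_{6} — sig = (2; 2)
  P = {1,4,6}:  v_{1} + v_{4} + v_{6} = 0 — sig = (3; —)
  P = {1,3,4}:  v_{1} + v_{3} + v_{4} = v_{2} — sig = (3; 1)

Sorted signature multiset PRS(X):
    |P|=2: 3 collections, coeffs (1), (1), (2)
    |P|=3: 2 collections, coeffs (), (1)


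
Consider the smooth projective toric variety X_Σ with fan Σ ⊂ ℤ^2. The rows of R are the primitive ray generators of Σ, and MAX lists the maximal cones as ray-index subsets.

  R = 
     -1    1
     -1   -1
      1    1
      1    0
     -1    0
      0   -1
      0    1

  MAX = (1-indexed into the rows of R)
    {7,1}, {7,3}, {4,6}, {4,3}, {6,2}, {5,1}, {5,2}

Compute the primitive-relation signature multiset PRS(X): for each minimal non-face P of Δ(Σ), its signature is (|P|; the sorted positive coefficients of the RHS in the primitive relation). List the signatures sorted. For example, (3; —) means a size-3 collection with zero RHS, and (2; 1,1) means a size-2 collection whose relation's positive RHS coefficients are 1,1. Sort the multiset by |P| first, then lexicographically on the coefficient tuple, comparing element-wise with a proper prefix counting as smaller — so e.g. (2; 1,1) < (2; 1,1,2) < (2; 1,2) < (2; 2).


The 14 primitive collections of Σ (r=7, n=2):

  {2,3}:  v_{2} + v_{3} = 0 — sig = (2; —)
  {4,5}:  v_{4} + v_{5} = 0 — sig = (2; —)
  {6,7}:  v_{6} + v_{7} = 0 — sig = (2; —)
  {1,4}:  v_{1} + v_{4} = v_{7} — sig = (2; 1)
  {1,6}:  v_{1} + v_{6} = v_{5} — sig = (2; 1)
  {2,4}:  v_{2} + v_{4} = v_{6} — sig = (2; 1)
  {2,7}:  v_{2} + v_{7} = v_{5} — sig = (2; 1)
  {3,5}:  v_{3} + v_{5} = v_{7} — sig = (2; 1)
  {3,6}:  v_{3} + v_{6} = v_{4} — sig = (2; 1)
  {4,7}:  v_{4} + v_{7} = v_{3} — sig = (2; 1)
  {5,6}:  v_{5} + v_{6} = v_{2} — sig = (2; 1)
  {5,7}:  v_{5} + v_{7} = v_{1} — sig = (2; 1)
  {1,2}:  v_{1} + v_{2} = 2·v_{5} — sig = (2; 2)
  {1,3}:  v_{1} + v_{3} = 2·v_{7} — sig = (2; 2)

Signatures (|P|; sorted positive RHS coefficients), sorted:
{ (2; —) ×3,  (2; 1) ×9,  (2; 2) ×2 }


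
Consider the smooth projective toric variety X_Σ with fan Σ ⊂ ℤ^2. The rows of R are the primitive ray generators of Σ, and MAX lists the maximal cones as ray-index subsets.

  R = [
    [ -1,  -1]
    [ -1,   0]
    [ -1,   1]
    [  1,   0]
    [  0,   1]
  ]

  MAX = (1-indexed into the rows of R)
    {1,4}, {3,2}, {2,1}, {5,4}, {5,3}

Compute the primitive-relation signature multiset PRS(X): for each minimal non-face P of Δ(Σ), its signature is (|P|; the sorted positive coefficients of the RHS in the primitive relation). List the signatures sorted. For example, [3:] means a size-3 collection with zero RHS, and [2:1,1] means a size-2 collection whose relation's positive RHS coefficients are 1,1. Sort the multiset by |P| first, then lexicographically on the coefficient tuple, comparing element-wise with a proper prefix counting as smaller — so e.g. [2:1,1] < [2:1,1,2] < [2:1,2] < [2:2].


Primitive collections (5):

  P = {2,4}:  v_{2} + v_{4} = 0  ⇒ sig = [2:]
  P = {1,5}:  v_{1} + v_{5} = v_{2}  ⇒ sig = [2:1]
  P = {2,5}:  v_{2} + v_{5} = v_{3}  ⇒ sig = [2:1]
  P = {3,4}:  v_{3} + v_{4} = v_{5}  ⇒ sig = [2:1]
  P = {1,3}:  v_{1} + v_{3} = 2·v_{2}  ⇒ sig = [2:2]

Signatures (|P|; sorted positive RHS coefficients), sorted:
    |P|=2: 5 collections, coeffs (), (1), (1), (1), (2)


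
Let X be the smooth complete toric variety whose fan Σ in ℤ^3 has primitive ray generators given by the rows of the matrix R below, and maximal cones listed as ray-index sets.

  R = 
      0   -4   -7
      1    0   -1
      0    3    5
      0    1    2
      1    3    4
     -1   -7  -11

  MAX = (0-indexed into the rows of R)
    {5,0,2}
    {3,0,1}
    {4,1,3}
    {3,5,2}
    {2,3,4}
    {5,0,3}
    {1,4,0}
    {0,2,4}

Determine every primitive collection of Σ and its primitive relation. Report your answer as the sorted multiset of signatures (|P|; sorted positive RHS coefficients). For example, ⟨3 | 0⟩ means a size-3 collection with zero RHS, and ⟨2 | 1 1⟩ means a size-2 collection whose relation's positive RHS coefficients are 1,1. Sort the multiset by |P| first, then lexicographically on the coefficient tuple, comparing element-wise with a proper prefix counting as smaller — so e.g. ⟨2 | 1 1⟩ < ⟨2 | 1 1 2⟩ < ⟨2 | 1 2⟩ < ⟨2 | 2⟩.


|primitive collections| = 5. Relations:

  P={1,2}:  v_{1} + v_{2} = v_{4}  so sig = ⟨2 | 1⟩
  P={4,5}:  v_{4} + v_{5} = v_{0}  so sig = ⟨2 | 1⟩
  P={1,5}:  v_{1} + v_{5} = 2·v_{0} + v_{3}  so sig = ⟨2 | 1 2⟩
  P={0,2,3}:  v_{0} + v_{2} + v_{3} = 0  so sig = ⟨3 | 0⟩
  P={0,3,4}:  v_{0} + v_{3} + v_{4} = v_{1}  so sig = ⟨3 | 1⟩

so the primitive-relation signature multiset is
{ ⟨2 | 1⟩ ×2,  ⟨2 | 1 2⟩,  ⟨3 | 0⟩,  ⟨3 | 1⟩ }


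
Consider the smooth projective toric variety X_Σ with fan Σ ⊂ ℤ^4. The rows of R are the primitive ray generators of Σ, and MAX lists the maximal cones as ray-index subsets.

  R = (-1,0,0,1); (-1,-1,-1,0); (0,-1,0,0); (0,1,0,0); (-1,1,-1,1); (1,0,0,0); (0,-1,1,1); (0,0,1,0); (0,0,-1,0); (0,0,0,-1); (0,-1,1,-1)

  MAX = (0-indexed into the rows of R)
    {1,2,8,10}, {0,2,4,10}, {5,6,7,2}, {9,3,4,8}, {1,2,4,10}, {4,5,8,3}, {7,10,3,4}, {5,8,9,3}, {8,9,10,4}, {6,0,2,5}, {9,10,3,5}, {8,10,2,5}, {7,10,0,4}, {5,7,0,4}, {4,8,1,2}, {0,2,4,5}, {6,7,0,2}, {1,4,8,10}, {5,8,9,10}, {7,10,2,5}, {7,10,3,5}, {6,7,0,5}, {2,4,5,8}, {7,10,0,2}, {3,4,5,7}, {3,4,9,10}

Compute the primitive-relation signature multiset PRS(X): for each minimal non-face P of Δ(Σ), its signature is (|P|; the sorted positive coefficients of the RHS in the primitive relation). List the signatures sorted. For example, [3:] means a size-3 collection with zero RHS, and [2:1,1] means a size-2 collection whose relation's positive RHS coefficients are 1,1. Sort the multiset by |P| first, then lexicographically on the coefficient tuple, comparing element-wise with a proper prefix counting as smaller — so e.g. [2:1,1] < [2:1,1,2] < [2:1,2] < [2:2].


25 collections generate NE(X_Σ); each relation:

  {2,3}:  v_{2} + v_{3} = 0 — sig = [2:]
  {7,8}:  v_{7} + v_{8} = 0 — sig = [2:]
  {0,3}:  v_{0} + v_{3} = v_{4} + v_{7} — sig = [2:1,1]
  {0,8}:  v_{0} + v_{8} = v_{2} + v_{4} — sig = [2:1,1]
  {0,9}:  v_{0} + v_{9} = v_{4} + v_{10} — sig = [2:1,1]
  {1,5}:  v_{1} + v_{5} = v_{2} + v_{8} — sig = [2:1,1]
  {2,9}:  v_{2} + v_{9} = v_{8} + v_{10} — sig = [2:1,1]
  {6,9}:  v_{6} + v_{9} = v_{2} + v_{7} — sig = [2:1,1]
  {7,9}:  v_{7} + v_{9} = v_{3} + v_{10} — sig = [2:1,1]
  {1,3}:  v_{1} + v_{3} = v_{4} + v_{8} + v_{10} — sig = [2:1,1,1]
  {1,7}:  v_{1} + v_{7} = v_{2} + v_{4} + v_{10} — sig = [2:1,1,1]
  {3,6}:  v_{3} + v_{6} = v_{0} + v_{5} + v_{7} — sig = [2:1,1,1]
  {6,8}:  v_{6} + v_{8} = v_{0} + v_{2} + v_{5} — sig = [2:1,1,1]
  {1,6}:  v_{1} + v_{6} = v_{0} + 2·v_{2} — sig = [2:1,2]
  {4,6}:  v_{4} + v_{6} = 2·v_{0} + v_{5} — sig = [2:1,2]
  {0,1}:  v_{0} + v_{1} = 2·v_{2} + 2·v_{4} + v_{10} — sig = [2:1,2,2]
  {1,9}:  v_{1} + v_{9} = v_{4} + 2·v_{8} + 2·v_{10} — sig = [2:1,2,2]
  {6,10}:  v_{6} + v_{10} = 2·v_{2} + 2·v_{7} — sig = [2:2,2]
  {4,5,10}:  v_{4} + v_{5} + v_{10} = 0 — sig = [3:]
  {2,4,7}:  v_{2} + v_{4} + v_{7} = v_{0} — sig = [3:1]
  {3,8,10}:  v_{3} + v_{8} + v_{10} = v_{9} — sig = [3:1]
  {0,5,10}:  v_{0} + v_{5} + v_{10} = v_{2} + v_{7} — sig = [3:1,1]
  {4,5,9}:  v_{4} + v_{5} + v_{9} = v_{3} + v_{8} — sig = [3:1,1]
  {0,2,5,7}:  v_{0} + v_{2} + v_{5} + v_{7} = v_{6} — sig = [4:1]
  {2,4,8,10}:  v_{2} + v_{4} + v_{8} + v_{10} = v_{1} — sig = [4:1]

so the primitive-relation signature multiset is
[[2:], [2:], [2:1,1], [2:1,1], [2:1,1], [2:1,1], [2:1,1], [2:1,1], [2:1,1], [2:1,1,1], [2:1,1,1], [2:1,1,1], [2:1,1,1], [2:1,2], [2:1,2], [2:1,2,2], [2:1,2,2], [2:2,2], [3:], [3:1], [3:1], [3:1,1], [3:1,1], [4:1], [4:1]]


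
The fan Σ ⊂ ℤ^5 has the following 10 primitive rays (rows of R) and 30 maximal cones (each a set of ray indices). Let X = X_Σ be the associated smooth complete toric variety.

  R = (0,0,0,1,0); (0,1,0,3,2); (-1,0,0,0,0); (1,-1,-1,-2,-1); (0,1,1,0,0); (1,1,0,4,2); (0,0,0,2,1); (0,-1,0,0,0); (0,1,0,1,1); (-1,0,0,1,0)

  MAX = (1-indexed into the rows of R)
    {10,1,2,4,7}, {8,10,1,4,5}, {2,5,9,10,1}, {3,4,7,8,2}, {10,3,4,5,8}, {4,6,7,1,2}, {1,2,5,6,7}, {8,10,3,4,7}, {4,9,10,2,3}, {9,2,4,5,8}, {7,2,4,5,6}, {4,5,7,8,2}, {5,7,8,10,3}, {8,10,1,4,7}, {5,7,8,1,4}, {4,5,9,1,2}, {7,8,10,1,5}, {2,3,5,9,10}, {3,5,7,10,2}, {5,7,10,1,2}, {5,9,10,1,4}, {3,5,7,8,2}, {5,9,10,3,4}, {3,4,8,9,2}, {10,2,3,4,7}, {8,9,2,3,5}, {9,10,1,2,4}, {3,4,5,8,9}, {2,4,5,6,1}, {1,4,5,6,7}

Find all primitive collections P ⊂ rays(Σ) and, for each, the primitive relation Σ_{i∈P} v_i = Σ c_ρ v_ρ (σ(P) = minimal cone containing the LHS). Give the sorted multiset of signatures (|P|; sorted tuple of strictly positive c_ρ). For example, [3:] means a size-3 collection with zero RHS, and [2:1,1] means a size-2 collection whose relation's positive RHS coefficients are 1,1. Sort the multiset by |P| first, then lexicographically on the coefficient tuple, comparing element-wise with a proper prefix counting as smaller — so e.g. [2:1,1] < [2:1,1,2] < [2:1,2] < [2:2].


Σ has 15 primitive collections:

  P={1,3}:  v_{1} + v_{3} = v_{10}  ⟹  sig = [2:1]
  P={7,9}:  v_{7} + v_{9} = v_{2}  ⟹  sig = [2:1]
  P={3,6}:  v_{3} + v_{6} = v_{1} + v_{2}  ⟹  sig = [2:1,1]
  P={6,9}:  v_{6} + v_{9} = v_{1} + 2·v_{2} + v_{4} + v_{5}  ⟹  sig = [2:1,1,1,2]
  P={6,8}:  v_{6} + v_{8} = v_{4} + v_{5} + 3·v_{7}  ⟹  sig = [2:1,1,3]
  P={6,10}:  v_{6} + v_{10} = 2·v_{1} + v_{2}  ⟹  sig = [2:1,2]
  P={1,8,9}:  v_{1} + v_{8} + v_{9} = v_{7}  ⟹  sig = [3:1]
  P={8,9,10}:  v_{8} + v_{9} + v_{10} = v_{3} + v_{7}  ⟹  sig = [3:1,1]
  P={2,8,10}:  v_{2} + v_{8} + v_{10} = v_{3} + 2·v_{7}  ⟹  sig = [3:1,2]
  P={1,2,8}:  v_{1} + v_{2} + v_{8} = 2·v_{7}  ⟹  sig = [3:2]
  P={3,4,5,7}:  v_{3} + v_{4} + v_{5} + v_{7} = 0  ⟹  sig = [4:]
  P={2,3,4,5}:  v_{2} + v_{3} + v_{4} + v_{5} = v_{9}  ⟹  sig = [4:1]
  P={4,5,7,10}:  v_{4} + v_{5} + v_{7} + v_{10} = v_{1}  ⟹  sig = [4:1]
  P={2,4,5,10}:  v_{2} + v_{4} + v_{5} + v_{10} = v_{1} + v_{9}  ⟹  sig = [4:1,1]
  P={1,2,4,5,7}:  v_{1} + v_{2} + v_{4} + v_{5} + v_{7} = v_{6}  ⟹  sig = [5:1]

so the primitive-relation signature multiset is
    |P|=2: 6 collections, coeffs (1), (1), (1,1), (1,1,1,2), (1,1,3), (1,2)
    |P|=3: 4 collections, coeffs (1), (1,1), (1,2), (2)
    |P|=4: 4 collections, coeffs (), (1), (1), (1,1)
    |P|=5: 1 collection, coeffs (1)


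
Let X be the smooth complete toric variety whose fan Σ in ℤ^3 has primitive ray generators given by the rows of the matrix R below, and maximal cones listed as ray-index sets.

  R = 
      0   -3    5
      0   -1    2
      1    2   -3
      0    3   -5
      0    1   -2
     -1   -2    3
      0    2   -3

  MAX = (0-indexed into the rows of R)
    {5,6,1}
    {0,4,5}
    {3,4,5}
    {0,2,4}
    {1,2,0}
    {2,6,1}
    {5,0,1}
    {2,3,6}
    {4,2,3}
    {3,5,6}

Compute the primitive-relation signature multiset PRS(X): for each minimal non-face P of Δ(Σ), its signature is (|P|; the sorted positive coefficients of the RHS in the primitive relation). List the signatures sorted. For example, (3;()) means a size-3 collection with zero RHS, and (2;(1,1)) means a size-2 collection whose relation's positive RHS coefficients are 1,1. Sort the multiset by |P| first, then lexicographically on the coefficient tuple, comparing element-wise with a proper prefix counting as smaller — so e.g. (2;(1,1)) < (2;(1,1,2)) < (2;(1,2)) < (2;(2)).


Δ(Σ) — 7 vertices, 6 min non-faces:

  • {0,3}:  v_{0} + v_{3} = 0 — sig = (2;())
  • {1,4}:  v_{1} + v_{4} = 0 — sig = (2;())
  • {2,5}:  v_{2} + v_{5} = 0 — sig = (2;())
  • {0,6}:  v_{0} + v_{6} = v_{1} — sig = (2;(1))
  • {1,3}:  v_{1} + v_{3} = v_{6} — sig = (2;(1))
  • {4,6}:  v_{4} + v_{6} = v_{3} — sig = (2;(1))

so the primitive-relation signature multiset is
    (2;())
    (2;())
    (2;())
    (2;(1))
    (2;(1))
    (2;(1))


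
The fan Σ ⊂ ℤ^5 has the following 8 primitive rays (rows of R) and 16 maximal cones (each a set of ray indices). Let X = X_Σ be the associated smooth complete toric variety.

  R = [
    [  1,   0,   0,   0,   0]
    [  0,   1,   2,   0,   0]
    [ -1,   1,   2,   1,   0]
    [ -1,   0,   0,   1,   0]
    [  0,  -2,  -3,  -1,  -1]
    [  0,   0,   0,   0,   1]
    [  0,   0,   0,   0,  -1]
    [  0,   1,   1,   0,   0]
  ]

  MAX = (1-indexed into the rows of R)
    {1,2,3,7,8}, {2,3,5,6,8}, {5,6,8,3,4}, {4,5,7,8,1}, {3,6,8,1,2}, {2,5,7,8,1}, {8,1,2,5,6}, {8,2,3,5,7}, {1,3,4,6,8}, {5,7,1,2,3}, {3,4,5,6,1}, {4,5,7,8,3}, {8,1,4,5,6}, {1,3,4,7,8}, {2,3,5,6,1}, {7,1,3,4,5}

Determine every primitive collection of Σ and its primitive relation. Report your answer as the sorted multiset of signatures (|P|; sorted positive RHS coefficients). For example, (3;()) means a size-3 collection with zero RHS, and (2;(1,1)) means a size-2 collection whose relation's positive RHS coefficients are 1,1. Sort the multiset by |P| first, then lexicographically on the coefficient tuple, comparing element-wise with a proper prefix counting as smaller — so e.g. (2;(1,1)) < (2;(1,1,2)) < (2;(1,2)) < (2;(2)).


Σ has 3 primitive collections:

  {6,7}:  v_{6} + v_{7} = 0  →  sig = (2;())
  {2,4}:  v_{2} + v_{4} = v_{3}  →  sig = (2;(1))
  {1,3,5,8}:  v_{1} + v_{3} + v_{5} + v_{8} = v_{7}  →  sig = (4;(1))

Sorted signature multiset PRS(X):
    (2;())
    (2;(1))
    (4;(1))


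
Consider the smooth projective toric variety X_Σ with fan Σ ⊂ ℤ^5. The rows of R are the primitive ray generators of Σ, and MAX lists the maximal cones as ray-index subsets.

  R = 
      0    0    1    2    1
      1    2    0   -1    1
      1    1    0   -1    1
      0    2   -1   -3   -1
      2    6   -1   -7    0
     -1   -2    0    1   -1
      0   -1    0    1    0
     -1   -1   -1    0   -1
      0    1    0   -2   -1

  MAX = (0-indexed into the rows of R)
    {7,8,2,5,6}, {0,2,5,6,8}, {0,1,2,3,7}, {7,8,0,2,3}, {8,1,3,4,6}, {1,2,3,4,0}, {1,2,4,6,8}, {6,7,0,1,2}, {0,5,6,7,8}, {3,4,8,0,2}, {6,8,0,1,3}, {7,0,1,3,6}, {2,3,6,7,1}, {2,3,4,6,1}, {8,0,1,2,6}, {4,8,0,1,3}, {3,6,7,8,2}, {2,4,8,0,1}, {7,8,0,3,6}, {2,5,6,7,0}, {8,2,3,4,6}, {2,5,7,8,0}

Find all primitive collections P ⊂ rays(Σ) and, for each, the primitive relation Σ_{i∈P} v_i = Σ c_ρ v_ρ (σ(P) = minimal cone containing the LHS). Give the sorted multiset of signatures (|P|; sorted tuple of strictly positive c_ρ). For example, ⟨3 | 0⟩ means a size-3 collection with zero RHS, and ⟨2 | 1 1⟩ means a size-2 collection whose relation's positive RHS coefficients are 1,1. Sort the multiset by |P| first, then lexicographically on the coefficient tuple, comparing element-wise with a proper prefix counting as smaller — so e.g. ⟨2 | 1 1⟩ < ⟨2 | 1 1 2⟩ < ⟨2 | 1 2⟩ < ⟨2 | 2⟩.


9 minimal non-faces of Δ(Σ) (on 9 rays):

  {1,5}:  v_{1} + v_{5} = 0 ; sig = ⟨2 | 0⟩
  {3,5}:  v_{3} + v_{5} = v_{7} + v_{8} ; sig = ⟨2 | 1 1⟩
  {4,5}:  v_{4} + v_{5} = v_{2} + v_{3} + v_{8} ; sig = ⟨2 | 1 1 1⟩
  {4,7}:  v_{4} + v_{7} = v_{2} + 2·v_{3} ; sig = ⟨2 | 1 2⟩
  {1,7,8}:  v_{1} + v_{7} + v_{8} = v_{3} ; sig = ⟨3 | 1⟩
  {0,4,6}:  v_{0} + v_{4} + v_{6} = 2·v_{1} + v_{8} ; sig = ⟨3 | 1 2⟩
  {0,2,3,6}:  v_{0} + v_{2} + v_{3} + v_{6} = v_{1} ; sig = ⟨4 | 1⟩
  {1,2,3,8}:  v_{1} + v_{2} + v_{3} + v_{8} = v_{4} ; sig = ⟨4 | 1⟩
  {0,2,6,7,8}:  v_{0} + v_{2} + v_{6} + v_{7} + v_{8} = 0 ; sig = ⟨5 | 0⟩

Hence PRS(X_Σ) =
    |P|=2: 4 collections, coeffs (), (1,1), (1,1,1), (1,2)
    |P|=3: 2 collections, coeffs (1), (1,2)
    |P|=4: 2 collections, coeffs (1), (1)
    |P|=5: 1 collection, coeffs ()


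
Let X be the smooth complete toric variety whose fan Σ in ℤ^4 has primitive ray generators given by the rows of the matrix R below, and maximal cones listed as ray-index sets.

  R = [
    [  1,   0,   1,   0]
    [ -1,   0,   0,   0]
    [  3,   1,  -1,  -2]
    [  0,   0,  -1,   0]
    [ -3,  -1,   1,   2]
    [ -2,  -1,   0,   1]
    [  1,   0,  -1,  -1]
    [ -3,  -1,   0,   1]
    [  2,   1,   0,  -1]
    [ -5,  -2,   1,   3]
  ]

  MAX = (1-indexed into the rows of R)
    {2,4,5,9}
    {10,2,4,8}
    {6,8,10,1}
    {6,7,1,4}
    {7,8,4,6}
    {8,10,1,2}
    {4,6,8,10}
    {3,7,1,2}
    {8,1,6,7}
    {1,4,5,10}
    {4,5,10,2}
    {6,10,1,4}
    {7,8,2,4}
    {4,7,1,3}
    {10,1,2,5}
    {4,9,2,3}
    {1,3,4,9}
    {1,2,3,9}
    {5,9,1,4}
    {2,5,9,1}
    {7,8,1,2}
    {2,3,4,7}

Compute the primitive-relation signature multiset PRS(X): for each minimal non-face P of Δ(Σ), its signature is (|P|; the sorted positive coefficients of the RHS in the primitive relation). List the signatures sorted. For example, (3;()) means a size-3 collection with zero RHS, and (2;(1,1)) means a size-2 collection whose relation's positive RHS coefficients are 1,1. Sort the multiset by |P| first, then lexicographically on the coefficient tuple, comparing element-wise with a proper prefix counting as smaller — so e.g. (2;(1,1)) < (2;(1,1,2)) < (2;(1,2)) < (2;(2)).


Primitive collections (15):

  P={3,5}:  v_{3} + v_{5} = 0 — sig = (2;())
  P={6,9}:  v_{6} + v_{9} = 0 — sig = (2;())
  P={2,6}:  v_{2} + v_{6} = v_{8} — sig = (2;(1))
  P={3,6}:  v_{3} + v_{6} = v_{7} — sig = (2;(1))
  P={3,10}:  v_{3} + v_{10} = v_{6} — sig = (2;(1))
  P={5,6}:  v_{5} + v_{6} = v_{10} — sig = (2;(1))
  P={5,7}:  v_{5} + v_{7} = v_{6} — sig = (2;(1))
  P={7,9}:  v_{7} + v_{9} = v_{3} — sig = (2;(1))
  P={8,9}:  v_{8} + v_{9} = v_{2} — sig = (2;(1))
  P={9,10}:  v_{9} + v_{10} = v_{5} — sig = (2;(1))
  P={3,8}:  v_{3} + v_{8} = v_{2} + v_{7} — sig = (2;(1,1))
  P={5,8}:  v_{5} + v_{8} = v_{2} + v_{10} — sig = (2;(1,1))
  P={7,10}:  v_{7} + v_{10} = 2·v_{6} — sig = (2;(2))
  P={1,2,4}:  v_{1} + v_{2} + v_{4} = 0 — sig = (3;())
  P={1,4,8}:  v_{1} + v_{4} + v_{8} = v_{6} — sig = (3;(1))

Hence PRS(X_Σ) =
    |P|=2: 13 collections, coeffs (), (), (1), (1), (1), (1), (1), (1), (1), (1), (1,1), (1,1), (2)
    |P|=3: 2 collections, coeffs (), (1)


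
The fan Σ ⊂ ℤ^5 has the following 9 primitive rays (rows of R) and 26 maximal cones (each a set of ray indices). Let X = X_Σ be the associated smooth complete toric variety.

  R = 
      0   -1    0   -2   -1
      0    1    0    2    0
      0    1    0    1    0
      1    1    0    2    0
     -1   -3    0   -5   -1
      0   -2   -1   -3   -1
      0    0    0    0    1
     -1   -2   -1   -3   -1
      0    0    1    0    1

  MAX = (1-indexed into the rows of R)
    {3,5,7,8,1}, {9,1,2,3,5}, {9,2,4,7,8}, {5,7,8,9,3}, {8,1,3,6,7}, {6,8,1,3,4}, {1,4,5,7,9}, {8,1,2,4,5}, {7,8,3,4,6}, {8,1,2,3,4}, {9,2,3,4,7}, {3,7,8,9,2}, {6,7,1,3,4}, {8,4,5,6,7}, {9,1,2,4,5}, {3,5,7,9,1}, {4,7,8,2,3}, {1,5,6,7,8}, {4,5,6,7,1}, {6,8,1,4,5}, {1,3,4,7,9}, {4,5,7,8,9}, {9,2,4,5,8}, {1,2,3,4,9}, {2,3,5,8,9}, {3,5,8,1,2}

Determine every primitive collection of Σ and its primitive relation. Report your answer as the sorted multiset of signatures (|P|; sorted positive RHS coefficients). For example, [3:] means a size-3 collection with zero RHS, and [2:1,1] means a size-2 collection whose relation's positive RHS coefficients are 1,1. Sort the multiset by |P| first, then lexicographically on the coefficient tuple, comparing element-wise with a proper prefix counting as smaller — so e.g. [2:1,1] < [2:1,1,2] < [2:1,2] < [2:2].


9 minimal non-faces of Δ(Σ) (on 9 rays):

  P={2,6}:  v_{2} + v_{6} = v_{4} + v_{8}  ⟹  sig = [2:1,1]
  P={6,9}:  v_{6} + v_{9} = v_{4} + v_{5} + v_{7}  ⟹  sig = [2:1,1,1]
  P={1,2,7}:  v_{1} + v_{2} + v_{7} = 0  ⟹  sig = [3:]
  P={1,8,9}:  v_{1} + v_{8} + v_{9} = v_{5}  ⟹  sig = [3:1]
  P={3,4,5}:  v_{3} + v_{4} + v_{5} = v_{1}  ⟹  sig = [3:1]
  P={2,5,7}:  v_{2} + v_{5} + v_{7} = v_{8} + v_{9}  ⟹  sig = [3:1,1]
  P={3,5,6}:  v_{3} + v_{5} + v_{6} = 2·v_{1} + v_{7} + v_{8}  ⟹  sig = [3:1,1,2]
  P={3,4,8,9}:  v_{3} + v_{4} + v_{8} + v_{9} = 0  ⟹  sig = [4:]
  P={1,4,7,8}:  v_{1} + v_{4} + v_{7} + v_{8} = v_{6}  ⟹  sig = [4:1]

Signatures (|P|; sorted positive RHS coefficients), sorted:
[[2:1,1], [2:1,1,1], [3:], [3:1], [3:1], [3:1,1], [3:1,1,2], [4:], [4:1]]


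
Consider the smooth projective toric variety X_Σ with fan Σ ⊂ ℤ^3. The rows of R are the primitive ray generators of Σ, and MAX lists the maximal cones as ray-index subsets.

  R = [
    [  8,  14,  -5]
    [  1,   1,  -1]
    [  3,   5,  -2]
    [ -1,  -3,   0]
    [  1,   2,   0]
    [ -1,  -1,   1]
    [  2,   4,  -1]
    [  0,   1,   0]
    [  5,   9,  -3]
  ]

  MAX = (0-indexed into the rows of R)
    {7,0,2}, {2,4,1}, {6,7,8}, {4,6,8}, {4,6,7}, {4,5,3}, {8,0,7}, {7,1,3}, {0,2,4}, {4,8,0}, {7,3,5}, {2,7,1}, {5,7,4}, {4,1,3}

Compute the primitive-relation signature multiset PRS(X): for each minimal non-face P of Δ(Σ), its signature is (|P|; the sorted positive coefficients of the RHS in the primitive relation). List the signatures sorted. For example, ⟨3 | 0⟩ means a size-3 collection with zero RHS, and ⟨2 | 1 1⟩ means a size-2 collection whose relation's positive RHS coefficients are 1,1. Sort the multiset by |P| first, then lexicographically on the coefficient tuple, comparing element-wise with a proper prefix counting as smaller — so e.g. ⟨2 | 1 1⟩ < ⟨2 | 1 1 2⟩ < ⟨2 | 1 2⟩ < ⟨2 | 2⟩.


20 collections generate NE(X_Σ); each relation:

  P = {1,5}:  v_{1} + v_{5} = 0  so sig = ⟨2 | 0⟩
  P = {1,6}:  v_{1} + v_{6} = v_{2}  so sig = ⟨2 | 1⟩
  P = {2,5}:  v_{2} + v_{5} = v_{6}  so sig = ⟨2 | 1⟩
  P = {2,6}:  v_{2} + v_{6} = v_{8}  so sig = ⟨2 | 1⟩
  P = {2,8}:  v_{2} + v_{8} = v_{0}  so sig = ⟨2 | 1⟩
  P = {3,6}:  v_{3} + v_{6} = v_{1}  so sig = ⟨2 | 1⟩
  P = {0,5}:  v_{0} + v_{5} = v_{6} + v_{8}  so sig = ⟨2 | 1 1⟩
  P = {3,8}:  v_{3} + v_{8} = v_{1} + v_{2}  so sig = ⟨2 | 1 1⟩
  P = {5,6}:  v_{5} + v_{6} = v_{4} + v_{7}  so sig = ⟨2 | 1 1⟩
  P = {0,3}:  v_{0} + v_{3} = v_{1} + 2·v_{2}  so sig = ⟨2 | 1 2⟩
  P = {0,6}:  v_{0} + v_{6} = 2·v_{8}  so sig = ⟨2 | 2⟩
  P = {1,8}:  v_{1} + v_{8} = 2·v_{2}  so sig = ⟨2 | 2⟩
  P = {2,3}:  v_{2} + v_{3} = 2·v_{1}  so sig = ⟨2 | 2⟩
  P = {5,8}:  v_{5} + v_{8} = 2·v_{6}  so sig = ⟨2 | 2⟩
  P = {0,1}:  v_{0} + v_{1} = 3·v_{2}  so sig = ⟨2 | 3⟩
  P = {3,4,7}:  v_{3} + v_{4} + v_{7} = 0  so sig = ⟨3 | 0⟩
  P = {1,4,7}:  v_{1} + v_{4} + v_{7} = v_{6}  so sig = ⟨3 | 1⟩
  P = {0,4,7}:  v_{0} + v_{4} + v_{7} = 2·v_{6} + v_{8}  so sig = ⟨3 | 1 2⟩
  P = {2,4,7}:  v_{2} + v_{4} + v_{7} = 2·v_{6}  so sig = ⟨3 | 2⟩
  P = {4,7,8}:  v_{4} + v_{7} + v_{8} = 3·v_{6}  so sig = ⟨3 | 3⟩

Signatures (|P|; sorted positive RHS coefficients), sorted:
    |P|=2: 15 collections, coeffs (), (1), (1), (1), (1), (1), (1,1), (1,1), (1,1), (1,2), (2), (2), (2), (2), (3)
    |P|=3: 5 collections, coeffs (), (1), (1,2), (2), (3)


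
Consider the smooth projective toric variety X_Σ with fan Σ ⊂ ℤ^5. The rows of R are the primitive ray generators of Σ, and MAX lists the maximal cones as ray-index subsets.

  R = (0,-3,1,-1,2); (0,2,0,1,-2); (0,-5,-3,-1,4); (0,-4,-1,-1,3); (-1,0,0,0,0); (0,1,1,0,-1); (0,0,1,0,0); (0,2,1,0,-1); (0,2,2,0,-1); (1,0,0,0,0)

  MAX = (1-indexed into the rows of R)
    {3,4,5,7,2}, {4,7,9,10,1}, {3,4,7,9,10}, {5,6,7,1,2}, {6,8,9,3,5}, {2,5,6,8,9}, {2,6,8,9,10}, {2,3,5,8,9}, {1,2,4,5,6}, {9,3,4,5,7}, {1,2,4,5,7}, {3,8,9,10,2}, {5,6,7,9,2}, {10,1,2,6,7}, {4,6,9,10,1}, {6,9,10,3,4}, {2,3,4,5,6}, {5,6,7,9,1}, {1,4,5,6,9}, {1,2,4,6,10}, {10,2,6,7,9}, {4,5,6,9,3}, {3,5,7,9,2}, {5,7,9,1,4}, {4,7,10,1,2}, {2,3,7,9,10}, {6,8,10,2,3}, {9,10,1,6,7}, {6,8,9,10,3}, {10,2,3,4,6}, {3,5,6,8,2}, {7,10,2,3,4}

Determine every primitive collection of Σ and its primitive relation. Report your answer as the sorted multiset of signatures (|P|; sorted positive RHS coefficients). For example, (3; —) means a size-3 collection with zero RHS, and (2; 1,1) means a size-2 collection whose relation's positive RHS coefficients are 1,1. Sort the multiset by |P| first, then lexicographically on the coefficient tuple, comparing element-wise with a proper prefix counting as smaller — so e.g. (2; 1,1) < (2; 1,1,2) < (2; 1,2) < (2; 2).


Σ has 10 primitive collections:

  P={5,10}:  v_{5} + v_{10} = 0  ⇒ sig = (2; —)
  P={7,8}:  v_{7} + v_{8} = v_{9}  ⇒ sig = (2; 1)
  P={1,8}:  v_{1} + v_{8} = v_{4} + v_{6} + v_{9}  ⇒ sig = (2; 1,1,1)
  P={4,8}:  v_{4} + v_{8} = v_{3} + v_{6} + v_{9}  ⇒ sig = (2; 1,1,1)
  P={1,3}:  v_{1} + v_{3} = 2·v_{4}  ⇒ sig = (2; 2)
  P={2,4,9}:  v_{2} + v_{4} + v_{9} = v_{7}  ⇒ sig = (3; 1)
  P={3,6,7}:  v_{3} + v_{6} + v_{7} = v_{4}  ⇒ sig = (3; 1)
  P={4,6,7}:  v_{4} + v_{6} + v_{7} = v_{1}  ⇒ sig = (3; 1)
  P={1,2,9}:  v_{1} + v_{2} + v_{9} = v_{6} + 2·v_{7}  ⇒ sig = (3; 1,2)
  P={2,3,6,9}:  v_{2} + v_{3} + v_{6} + v_{9} = 0  ⇒ sig = (4; —)

Sorted signature multiset PRS(X):
    (2; —)
    (2; 1)
    (2; 1,1,1)
    (2; 1,1,1)
    (2; 2)
    (3; 1)
    (3; 1)
    (3; 1)
    (3; 1,2)
    (4; —)


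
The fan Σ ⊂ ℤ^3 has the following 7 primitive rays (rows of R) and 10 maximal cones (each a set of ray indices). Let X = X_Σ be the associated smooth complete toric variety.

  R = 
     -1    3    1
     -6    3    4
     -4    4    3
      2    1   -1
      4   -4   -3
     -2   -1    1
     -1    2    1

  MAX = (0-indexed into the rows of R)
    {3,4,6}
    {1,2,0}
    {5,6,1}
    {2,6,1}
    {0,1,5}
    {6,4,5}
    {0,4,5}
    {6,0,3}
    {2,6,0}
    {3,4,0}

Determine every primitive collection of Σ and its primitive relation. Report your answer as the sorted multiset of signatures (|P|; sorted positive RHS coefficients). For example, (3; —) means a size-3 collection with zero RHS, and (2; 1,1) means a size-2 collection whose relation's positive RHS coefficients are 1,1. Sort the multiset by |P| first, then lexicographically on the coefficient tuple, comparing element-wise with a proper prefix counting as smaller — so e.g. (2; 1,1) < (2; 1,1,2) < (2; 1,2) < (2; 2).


The 9 primitive collections of Σ (r=7, n=3):

  P={2,4}:  v_{2} + v_{4} = 0  so sig = (2; —)
  P={3,5}:  v_{3} + v_{5} = 0  so sig = (2; —)
  P={1,3}:  v_{1} + v_{3} = v_{2}  so sig = (2; 1)
  P={1,4}:  v_{1} + v_{4} = v_{5}  so sig = (2; 1)
  P={2,5}:  v_{2} + v_{5} = v_{1}  so sig = (2; 1)
  P={2,3}:  v_{2} + v_{3} = v_{0} + v_{6}  so sig = (2; 1,1)
  P={0,4,6}:  v_{0} + v_{4} + v_{6} = v_{3}  so sig = (3; 1)
  P={0,5,6}:  v_{0} + v_{5} + v_{6} = v_{2}  so sig = (3; 1)
  P={0,1,6}:  v_{0} + v_{1} + v_{6} = 2·v_{2}  so sig = (3; 2)

Sorted signature multiset PRS(X):
{ (2; —) ×2,  (2; 1) ×3,  (2; 1,1),  (3; 1) ×2,  (3; 2) }


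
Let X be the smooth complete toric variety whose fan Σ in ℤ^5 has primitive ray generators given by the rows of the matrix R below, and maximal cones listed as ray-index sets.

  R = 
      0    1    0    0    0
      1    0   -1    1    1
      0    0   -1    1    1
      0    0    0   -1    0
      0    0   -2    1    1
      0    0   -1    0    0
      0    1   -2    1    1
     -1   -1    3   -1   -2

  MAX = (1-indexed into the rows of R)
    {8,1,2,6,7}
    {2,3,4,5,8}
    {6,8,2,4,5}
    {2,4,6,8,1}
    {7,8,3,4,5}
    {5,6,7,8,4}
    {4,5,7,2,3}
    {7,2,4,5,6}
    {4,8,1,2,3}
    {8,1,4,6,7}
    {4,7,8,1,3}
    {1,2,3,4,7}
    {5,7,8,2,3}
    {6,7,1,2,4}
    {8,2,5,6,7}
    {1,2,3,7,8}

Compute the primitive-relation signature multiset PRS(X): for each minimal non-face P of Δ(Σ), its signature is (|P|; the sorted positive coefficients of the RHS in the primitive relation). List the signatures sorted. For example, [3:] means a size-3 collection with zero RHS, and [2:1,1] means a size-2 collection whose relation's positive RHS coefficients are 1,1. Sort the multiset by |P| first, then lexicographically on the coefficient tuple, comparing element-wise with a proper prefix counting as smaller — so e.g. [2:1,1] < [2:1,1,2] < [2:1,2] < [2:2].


Δ(Σ) — 8 vertices, 3 min non-faces:

  • {1,5}:  v_{1} + v_{5} = v_{7} ; sig = [2:1]
  • {3,6}:  v_{3} + v_{6} = v_{5} ; sig = [2:1]
  • {2,4,7,8}:  v_{2} + v_{4} + v_{7} + v_{8} = 0 ; sig = [4:]

so the primitive-relation signature multiset is
    |P|=2: 2 collections, coeffs (1), (1)
    |P|=4: 1 collection, coeffs ()
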